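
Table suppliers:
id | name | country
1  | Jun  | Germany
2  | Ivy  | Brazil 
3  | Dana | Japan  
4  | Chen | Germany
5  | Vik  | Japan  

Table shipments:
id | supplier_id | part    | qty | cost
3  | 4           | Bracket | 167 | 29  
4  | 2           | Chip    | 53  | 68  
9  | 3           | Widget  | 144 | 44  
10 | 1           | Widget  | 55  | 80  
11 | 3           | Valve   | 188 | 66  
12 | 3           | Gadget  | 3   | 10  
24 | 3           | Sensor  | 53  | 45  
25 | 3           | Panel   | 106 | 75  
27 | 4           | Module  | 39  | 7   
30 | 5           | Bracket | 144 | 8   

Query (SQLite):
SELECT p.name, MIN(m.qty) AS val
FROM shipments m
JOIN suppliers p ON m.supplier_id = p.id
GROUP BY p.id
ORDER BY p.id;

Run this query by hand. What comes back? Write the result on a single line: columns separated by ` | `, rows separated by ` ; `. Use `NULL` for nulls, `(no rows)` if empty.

Jun | 55 ; Ivy | 53 ; Dana | 3 ; Chen | 39 ; Vik | 144

Join each shipments row to its suppliers via supplier_id.
Group joined rows by suppliers.id; compute MIN(m.qty) per group.
  1: ids {10} → MIN(m.qty)=55
  2: ids {4} → MIN(m.qty)=53
  3: ids {9, 11, 12, 24, 25} → MIN(m.qty)=3
  4: ids {3, 27} → MIN(m.qty)=39
  5: ids {30} → MIN(m.qty)=144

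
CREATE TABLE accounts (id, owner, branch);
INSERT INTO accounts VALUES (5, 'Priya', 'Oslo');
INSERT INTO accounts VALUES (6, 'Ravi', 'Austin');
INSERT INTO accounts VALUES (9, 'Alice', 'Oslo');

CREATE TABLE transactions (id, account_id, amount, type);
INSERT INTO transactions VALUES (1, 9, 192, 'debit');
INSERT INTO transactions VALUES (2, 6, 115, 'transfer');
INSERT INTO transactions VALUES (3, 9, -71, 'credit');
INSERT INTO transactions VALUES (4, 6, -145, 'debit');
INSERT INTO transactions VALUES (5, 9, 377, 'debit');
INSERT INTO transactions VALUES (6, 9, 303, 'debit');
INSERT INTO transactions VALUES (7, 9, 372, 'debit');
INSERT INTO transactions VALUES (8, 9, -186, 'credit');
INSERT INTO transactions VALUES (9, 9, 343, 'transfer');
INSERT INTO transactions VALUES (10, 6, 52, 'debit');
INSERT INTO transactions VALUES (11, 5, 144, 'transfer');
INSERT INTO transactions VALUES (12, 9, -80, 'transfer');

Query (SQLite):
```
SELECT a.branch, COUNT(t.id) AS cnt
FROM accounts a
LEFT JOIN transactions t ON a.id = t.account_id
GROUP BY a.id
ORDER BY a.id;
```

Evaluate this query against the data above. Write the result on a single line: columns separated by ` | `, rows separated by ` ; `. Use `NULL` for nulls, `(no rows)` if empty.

Oslo | 1 ; Austin | 3 ; Oslo | 8

LEFT JOIN keeps every accounts row; unmatched ones get NULL for transactions columns.
Group by accounts.id and compute COUNT(t.id). COUNT(col) of an all-NULL group is 0.
  5: ids {11} → COUNT(t.id)=1
  6: ids {2, 4, 10} → COUNT(t.id)=3
  9: ids {1, 3, 5, 6, 7, 8, 9, 12} → COUNT(t.id)=8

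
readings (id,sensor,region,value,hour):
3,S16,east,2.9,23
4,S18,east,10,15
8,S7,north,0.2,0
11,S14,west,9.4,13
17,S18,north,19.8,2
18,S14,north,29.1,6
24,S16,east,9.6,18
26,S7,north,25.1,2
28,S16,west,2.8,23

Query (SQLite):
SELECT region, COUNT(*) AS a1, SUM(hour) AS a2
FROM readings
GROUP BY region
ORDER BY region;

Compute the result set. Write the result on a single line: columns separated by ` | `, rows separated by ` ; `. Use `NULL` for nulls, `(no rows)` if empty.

Group readings by region.
Per group compute: COUNT(*), SUM(hour).
  east: ids {3, 4, 24} → COUNT(*)=3, SUM(hour)=56
  north: ids {8, 17, 18, 26} → COUNT(*)=4, SUM(hour)=10
  west: ids {11, 28} → COUNT(*)=2, SUM(hour)=36

east | 3 | 56 ; north | 4 | 10 ; west | 2 | 36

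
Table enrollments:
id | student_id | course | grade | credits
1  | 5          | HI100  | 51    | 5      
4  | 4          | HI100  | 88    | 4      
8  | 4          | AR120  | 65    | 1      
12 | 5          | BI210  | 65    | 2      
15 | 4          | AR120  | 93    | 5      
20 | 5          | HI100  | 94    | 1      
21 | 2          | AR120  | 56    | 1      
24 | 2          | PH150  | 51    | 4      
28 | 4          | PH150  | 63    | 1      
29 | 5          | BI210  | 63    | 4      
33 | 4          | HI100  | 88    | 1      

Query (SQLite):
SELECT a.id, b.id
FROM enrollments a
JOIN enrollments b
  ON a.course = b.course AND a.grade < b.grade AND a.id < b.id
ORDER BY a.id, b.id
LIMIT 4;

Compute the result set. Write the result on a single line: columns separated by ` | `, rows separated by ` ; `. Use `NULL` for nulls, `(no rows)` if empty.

1 | 4 ; 1 | 20 ; 1 | 33 ; 4 | 20

Pairs (a,b) with same course, a.grade < b.grade, a.id < b.id.
course groups: AR120:{8,15,21} BI210:{12,29} HI100:{1,4,20,33} PH150:{24,28}
Ordered by (a.id, b.id); first 4.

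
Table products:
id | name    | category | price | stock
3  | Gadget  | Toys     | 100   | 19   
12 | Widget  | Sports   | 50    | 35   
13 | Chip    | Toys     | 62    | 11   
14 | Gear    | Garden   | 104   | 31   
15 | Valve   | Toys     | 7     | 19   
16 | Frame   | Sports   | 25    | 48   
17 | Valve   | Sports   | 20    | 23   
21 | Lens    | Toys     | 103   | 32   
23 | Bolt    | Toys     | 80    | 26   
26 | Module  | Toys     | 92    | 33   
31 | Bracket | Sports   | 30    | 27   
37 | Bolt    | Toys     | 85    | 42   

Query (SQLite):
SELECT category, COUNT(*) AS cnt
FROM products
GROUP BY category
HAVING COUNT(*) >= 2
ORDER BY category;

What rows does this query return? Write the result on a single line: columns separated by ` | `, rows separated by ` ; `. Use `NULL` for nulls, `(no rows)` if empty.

Sports | 4 ; Toys | 7

Partition products by category; compute COUNT(*) within each group.
HAVING: keep groups with count ≥ 2.
  Garden: ids {14} → COUNT(*)=1
  Sports: ids {12, 16, 17, 31} → COUNT(*)=4
  Toys: ids {3, 13, 15, 21, 23, 26, 37} → COUNT(*)=7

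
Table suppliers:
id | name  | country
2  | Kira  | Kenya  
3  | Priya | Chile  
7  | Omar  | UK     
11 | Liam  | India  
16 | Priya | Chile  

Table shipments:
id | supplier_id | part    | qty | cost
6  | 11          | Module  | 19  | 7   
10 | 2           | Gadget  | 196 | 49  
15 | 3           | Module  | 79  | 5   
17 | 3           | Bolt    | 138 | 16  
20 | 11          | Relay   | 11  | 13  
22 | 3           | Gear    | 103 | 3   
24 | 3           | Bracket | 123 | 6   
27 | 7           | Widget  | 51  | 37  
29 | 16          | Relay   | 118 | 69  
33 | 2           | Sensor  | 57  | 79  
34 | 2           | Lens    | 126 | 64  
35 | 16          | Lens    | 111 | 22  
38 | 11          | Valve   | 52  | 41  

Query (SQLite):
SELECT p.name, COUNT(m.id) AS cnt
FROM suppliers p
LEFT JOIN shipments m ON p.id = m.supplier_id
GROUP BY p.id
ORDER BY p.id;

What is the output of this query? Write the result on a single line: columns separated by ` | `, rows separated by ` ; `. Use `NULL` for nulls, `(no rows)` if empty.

Kira | 3 ; Priya | 4 ; Omar | 1 ; Liam | 3 ; Priya | 2

LEFT JOIN keeps every suppliers row; unmatched ones get NULL for shipments columns.
Group by suppliers.id and compute COUNT(m.id). COUNT(col) of an all-NULL group is 0.
  2: ids {10, 33, 34} → COUNT(m.id)=3
  3: ids {15, 17, 22, 24} → COUNT(m.id)=4
  7: ids {27} → COUNT(m.id)=1
  11: ids {6, 20, 38} → COUNT(m.id)=3
  16: ids {29, 35} → COUNT(m.id)=2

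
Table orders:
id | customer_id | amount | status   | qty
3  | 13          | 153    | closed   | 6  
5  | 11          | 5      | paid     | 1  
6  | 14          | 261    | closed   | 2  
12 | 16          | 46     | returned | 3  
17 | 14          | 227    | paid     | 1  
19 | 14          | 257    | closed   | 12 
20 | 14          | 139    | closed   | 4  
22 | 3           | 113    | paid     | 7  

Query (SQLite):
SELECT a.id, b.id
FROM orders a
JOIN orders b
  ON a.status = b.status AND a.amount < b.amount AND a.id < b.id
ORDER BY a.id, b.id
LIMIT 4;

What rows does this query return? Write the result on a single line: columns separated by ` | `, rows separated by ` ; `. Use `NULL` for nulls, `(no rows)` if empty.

3 | 6 ; 3 | 19 ; 5 | 17 ; 5 | 22

Pairs (a,b) with same status, a.amount < b.amount, a.id < b.id.
status groups: closed:{3,6,19,20} paid:{5,17,22} returned:{12}
Ordered by (a.id, b.id); first 4.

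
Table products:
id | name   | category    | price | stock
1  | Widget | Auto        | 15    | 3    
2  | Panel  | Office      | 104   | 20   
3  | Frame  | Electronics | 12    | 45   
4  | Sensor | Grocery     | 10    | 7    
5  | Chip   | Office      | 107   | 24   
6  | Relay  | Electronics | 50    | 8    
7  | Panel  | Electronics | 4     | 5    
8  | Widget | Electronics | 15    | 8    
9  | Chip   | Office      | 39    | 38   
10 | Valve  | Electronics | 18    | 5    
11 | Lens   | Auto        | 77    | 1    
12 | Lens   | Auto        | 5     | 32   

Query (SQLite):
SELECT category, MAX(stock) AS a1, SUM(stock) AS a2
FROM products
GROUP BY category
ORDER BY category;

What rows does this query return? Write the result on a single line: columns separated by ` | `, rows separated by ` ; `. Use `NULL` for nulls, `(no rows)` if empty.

Group products by category.
Per group compute: MAX(stock), SUM(stock).
  Auto: ids {1, 11, 12} → MAX(stock)=32, SUM(stock)=36
  Electronics: ids {3, 6, 7, 8, 10} → MAX(stock)=45, SUM(stock)=71
  Grocery: ids {4} → MAX(stock)=7, SUM(stock)=7
  Office: ids {2, 5, 9} → MAX(stock)=38, SUM(stock)=82

Auto | 32 | 36 ; Electronics | 45 | 71 ; Grocery | 7 | 7 ; Office | 38 | 82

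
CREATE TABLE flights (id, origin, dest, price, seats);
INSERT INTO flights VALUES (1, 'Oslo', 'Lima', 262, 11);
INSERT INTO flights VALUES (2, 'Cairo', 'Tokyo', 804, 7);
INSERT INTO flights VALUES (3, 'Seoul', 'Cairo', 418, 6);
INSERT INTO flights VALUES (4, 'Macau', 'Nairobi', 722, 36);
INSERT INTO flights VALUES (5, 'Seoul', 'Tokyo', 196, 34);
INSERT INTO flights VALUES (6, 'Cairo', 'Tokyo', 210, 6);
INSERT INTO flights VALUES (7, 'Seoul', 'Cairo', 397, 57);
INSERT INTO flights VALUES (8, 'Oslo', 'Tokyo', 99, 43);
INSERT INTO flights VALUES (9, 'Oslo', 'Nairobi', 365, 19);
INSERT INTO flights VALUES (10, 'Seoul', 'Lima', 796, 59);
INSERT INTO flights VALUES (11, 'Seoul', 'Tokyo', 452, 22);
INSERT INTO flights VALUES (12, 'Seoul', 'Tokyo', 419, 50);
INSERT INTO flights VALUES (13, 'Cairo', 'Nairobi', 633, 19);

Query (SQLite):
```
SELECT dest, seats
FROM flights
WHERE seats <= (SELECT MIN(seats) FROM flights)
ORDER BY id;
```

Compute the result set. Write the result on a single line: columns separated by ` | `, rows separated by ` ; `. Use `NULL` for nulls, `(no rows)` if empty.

Cairo | 6 ; Tokyo | 6

Scalar subquery: MIN(seats) over all flights rows = 6.
Keep rows where seats <= that value.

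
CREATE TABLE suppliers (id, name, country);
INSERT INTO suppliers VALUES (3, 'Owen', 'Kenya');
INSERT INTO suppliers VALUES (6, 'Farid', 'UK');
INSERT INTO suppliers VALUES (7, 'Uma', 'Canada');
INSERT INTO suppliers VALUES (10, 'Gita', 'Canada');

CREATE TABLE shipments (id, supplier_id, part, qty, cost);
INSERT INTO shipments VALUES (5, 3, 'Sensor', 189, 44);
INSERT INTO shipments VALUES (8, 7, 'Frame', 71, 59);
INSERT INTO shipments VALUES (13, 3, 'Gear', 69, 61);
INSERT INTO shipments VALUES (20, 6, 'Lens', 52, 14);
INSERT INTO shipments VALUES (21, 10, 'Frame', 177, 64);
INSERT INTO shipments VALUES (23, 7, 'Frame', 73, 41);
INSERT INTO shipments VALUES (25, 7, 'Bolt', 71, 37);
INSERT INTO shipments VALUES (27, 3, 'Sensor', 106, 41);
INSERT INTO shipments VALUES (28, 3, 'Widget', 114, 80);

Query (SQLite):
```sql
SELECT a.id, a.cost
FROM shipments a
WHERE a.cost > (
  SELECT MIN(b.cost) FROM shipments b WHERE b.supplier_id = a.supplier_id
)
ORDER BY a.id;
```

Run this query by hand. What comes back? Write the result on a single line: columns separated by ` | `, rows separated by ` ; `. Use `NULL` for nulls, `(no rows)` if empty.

5 | 44 ; 8 | 59 ; 13 | 61 ; 23 | 41 ; 28 | 80

For each shipments row a, compute MIN(cost) over rows sharing a.supplier_id.
Keep row a if a.cost > that per-group MIN.
  supplier_id=3: MIN(cost) = 41
  supplier_id=6: MIN(cost) = 14
  supplier_id=7: MIN(cost) = 37
  supplier_id=10: MIN(cost) = 64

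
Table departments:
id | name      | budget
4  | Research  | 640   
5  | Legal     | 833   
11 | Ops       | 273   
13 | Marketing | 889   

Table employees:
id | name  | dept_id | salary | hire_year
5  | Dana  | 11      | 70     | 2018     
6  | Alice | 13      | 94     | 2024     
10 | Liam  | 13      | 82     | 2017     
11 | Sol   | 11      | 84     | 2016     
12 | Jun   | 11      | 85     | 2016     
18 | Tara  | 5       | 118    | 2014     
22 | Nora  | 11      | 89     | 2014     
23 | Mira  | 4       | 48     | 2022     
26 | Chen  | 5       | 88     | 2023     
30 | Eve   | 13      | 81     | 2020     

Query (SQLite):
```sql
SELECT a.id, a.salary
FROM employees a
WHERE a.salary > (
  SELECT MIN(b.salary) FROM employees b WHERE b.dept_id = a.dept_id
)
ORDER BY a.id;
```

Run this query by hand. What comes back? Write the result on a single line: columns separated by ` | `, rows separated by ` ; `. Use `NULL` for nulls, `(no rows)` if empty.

6 | 94 ; 10 | 82 ; 11 | 84 ; 12 | 85 ; 18 | 118 ; 22 | 89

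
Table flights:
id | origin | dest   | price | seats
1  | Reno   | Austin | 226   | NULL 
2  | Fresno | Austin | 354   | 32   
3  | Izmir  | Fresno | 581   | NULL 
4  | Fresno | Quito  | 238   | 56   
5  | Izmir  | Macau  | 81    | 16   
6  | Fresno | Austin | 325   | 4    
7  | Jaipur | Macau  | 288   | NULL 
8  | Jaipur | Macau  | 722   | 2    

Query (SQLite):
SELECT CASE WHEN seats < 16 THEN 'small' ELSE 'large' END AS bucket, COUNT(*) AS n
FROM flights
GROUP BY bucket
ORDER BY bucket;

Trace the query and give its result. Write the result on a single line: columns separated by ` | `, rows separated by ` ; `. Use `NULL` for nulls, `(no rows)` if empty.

large | 6 ; small | 2

Bucket rows by seats < 16 → 'small' else 'large'; count each bucket.
NULL < 16 is unknown, so NULL seats falls into ELSE → 'large'.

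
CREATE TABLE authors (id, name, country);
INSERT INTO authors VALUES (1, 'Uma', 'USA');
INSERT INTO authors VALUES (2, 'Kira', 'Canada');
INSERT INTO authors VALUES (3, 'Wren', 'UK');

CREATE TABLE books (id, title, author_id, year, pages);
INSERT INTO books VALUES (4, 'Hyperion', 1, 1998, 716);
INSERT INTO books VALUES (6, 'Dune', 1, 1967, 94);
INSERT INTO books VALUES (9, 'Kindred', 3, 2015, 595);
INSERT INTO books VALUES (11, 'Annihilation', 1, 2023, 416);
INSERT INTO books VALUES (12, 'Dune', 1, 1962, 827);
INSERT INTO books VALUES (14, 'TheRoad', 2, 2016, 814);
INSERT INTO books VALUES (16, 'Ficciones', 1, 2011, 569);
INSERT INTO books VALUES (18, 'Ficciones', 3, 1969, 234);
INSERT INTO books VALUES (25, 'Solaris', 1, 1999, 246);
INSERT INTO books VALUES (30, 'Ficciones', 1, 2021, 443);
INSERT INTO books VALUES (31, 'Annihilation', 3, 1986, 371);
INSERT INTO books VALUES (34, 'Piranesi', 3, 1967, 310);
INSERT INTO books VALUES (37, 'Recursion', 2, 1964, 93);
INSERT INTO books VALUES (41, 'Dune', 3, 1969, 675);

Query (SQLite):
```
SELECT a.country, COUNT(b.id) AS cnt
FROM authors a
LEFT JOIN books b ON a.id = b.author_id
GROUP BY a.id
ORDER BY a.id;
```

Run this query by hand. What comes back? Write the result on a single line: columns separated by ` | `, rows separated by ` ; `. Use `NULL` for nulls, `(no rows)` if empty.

LEFT JOIN keeps every authors row; unmatched ones get NULL for books columns.
Group by authors.id and compute COUNT(b.id). COUNT(col) of an all-NULL group is 0.
  1: ids {4, 6, 11, 12, 16, 25, 30} → COUNT(b.id)=7
  2: ids {14, 37} → COUNT(b.id)=2
  3: ids {9, 18, 31, 34, 41} → COUNT(b.id)=5

USA | 7 ; Canada | 2 ; UK | 5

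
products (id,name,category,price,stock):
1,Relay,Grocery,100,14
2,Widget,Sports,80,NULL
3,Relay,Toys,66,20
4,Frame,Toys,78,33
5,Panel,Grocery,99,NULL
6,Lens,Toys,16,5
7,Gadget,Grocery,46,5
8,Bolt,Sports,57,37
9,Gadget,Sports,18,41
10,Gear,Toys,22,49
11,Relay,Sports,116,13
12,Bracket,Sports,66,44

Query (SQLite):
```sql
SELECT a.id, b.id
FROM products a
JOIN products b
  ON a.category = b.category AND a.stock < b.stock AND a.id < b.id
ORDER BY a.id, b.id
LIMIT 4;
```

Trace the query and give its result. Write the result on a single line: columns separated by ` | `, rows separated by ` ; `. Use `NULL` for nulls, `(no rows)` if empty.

3 | 4 ; 3 | 10 ; 4 | 10 ; 6 | 10

Pairs (a,b) with same category, a.stock < b.stock, a.id < b.id.
category groups: Grocery:{1,5,7} Sports:{2,8,9,11,12} Toys:{3,4,6,10}
Ordered by (a.id, b.id); first 4.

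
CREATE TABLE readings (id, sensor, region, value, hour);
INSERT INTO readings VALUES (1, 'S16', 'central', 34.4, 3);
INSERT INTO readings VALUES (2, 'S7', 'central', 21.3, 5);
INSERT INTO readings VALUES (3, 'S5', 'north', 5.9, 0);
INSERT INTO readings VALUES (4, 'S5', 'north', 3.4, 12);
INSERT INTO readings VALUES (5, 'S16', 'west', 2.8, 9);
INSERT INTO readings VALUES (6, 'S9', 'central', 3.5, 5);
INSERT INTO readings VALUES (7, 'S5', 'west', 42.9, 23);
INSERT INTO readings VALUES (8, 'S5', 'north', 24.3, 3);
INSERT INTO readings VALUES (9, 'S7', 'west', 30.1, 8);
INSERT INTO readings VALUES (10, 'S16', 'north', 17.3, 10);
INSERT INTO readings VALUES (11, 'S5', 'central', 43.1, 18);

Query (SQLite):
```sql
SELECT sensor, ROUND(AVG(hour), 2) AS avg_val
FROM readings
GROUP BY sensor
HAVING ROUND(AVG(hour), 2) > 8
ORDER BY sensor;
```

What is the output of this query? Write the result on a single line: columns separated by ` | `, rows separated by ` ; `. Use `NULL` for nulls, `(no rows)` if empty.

Partition readings by sensor; compute ROUND(AVG(hour), 2) within each group.
HAVING: keep groups where ROUND(AVG(hour), 2) > 8.
  S16: ids {1, 5, 10} → ROUND(AVG(hour), 2)=7.33
  S5: ids {3, 4, 7, 8, 11} → ROUND(AVG(hour), 2)=11.2
  S7: ids {2, 9} → ROUND(AVG(hour), 2)=6.5
  S9: ids {6} → ROUND(AVG(hour), 2)=5

S5 | 11.2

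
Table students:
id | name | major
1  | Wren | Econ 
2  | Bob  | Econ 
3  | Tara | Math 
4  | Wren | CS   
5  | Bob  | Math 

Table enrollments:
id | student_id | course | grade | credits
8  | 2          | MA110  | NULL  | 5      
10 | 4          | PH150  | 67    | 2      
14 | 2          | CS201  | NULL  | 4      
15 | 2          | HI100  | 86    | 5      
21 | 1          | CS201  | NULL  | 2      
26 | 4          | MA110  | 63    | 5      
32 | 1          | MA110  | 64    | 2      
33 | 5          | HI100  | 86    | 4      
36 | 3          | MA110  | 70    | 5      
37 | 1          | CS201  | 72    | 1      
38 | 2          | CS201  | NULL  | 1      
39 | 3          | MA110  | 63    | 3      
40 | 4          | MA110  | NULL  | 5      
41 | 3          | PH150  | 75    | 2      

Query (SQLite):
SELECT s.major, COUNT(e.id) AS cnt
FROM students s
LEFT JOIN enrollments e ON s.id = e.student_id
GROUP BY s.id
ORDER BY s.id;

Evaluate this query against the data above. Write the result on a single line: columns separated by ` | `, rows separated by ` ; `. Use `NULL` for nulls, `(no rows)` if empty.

Econ | 3 ; Econ | 4 ; Math | 3 ; CS | 3 ; Math | 1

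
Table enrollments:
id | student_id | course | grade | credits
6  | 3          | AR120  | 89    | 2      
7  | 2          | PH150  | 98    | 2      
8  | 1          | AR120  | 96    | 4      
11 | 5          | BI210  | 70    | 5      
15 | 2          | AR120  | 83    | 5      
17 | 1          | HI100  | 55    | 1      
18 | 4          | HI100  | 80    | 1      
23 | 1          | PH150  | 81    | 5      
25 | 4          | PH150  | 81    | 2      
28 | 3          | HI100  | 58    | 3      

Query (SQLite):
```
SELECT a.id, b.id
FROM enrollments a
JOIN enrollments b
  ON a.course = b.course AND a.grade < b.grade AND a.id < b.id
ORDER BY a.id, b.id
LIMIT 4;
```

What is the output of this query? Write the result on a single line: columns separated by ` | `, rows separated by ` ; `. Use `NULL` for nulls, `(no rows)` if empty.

6 | 8 ; 17 | 18 ; 17 | 28

Pairs (a,b) with same course, a.grade < b.grade, a.id < b.id.
course groups: AR120:{6,8,15} BI210:{11} HI100:{17,18,28} PH150:{7,23,25}
Ordered by (a.id, b.id); first 4.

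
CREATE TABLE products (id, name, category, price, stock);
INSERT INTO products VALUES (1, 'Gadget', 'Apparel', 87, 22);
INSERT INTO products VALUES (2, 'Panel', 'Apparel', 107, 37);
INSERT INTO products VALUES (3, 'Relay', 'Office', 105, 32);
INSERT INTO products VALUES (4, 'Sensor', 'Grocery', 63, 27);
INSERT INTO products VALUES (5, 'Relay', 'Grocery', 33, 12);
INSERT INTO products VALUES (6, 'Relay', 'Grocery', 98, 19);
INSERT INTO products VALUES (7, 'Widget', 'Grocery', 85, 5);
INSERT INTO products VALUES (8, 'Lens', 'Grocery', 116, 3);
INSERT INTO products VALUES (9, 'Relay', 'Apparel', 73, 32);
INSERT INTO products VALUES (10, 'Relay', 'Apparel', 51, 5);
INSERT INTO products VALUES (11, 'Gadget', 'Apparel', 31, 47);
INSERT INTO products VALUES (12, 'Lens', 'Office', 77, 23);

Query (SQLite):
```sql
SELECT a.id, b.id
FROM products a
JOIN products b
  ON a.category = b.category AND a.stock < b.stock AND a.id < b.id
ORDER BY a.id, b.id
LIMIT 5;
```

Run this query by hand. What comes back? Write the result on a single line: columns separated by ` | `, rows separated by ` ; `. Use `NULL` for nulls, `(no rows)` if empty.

Pairs (a,b) with same category, a.stock < b.stock, a.id < b.id.
category groups: Apparel:{1,2,9,10,11} Grocery:{4,5,6,7,8} Office:{3,12}
Ordered by (a.id, b.id); first 5.

1 | 2 ; 1 | 9 ; 1 | 11 ; 2 | 11 ; 5 | 6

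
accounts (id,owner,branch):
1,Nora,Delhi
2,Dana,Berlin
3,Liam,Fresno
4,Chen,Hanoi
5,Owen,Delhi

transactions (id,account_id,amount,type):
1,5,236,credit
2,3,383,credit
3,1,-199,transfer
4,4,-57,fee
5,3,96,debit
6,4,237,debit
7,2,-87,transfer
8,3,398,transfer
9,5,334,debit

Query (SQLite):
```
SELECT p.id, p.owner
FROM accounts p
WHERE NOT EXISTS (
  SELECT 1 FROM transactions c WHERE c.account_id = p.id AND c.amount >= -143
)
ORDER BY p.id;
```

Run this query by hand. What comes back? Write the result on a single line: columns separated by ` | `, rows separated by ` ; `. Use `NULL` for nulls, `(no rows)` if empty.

1 | Nora

For each accounts row, check whether any transactions with matching account_id has amount >= -143.
Keep rows where that is false.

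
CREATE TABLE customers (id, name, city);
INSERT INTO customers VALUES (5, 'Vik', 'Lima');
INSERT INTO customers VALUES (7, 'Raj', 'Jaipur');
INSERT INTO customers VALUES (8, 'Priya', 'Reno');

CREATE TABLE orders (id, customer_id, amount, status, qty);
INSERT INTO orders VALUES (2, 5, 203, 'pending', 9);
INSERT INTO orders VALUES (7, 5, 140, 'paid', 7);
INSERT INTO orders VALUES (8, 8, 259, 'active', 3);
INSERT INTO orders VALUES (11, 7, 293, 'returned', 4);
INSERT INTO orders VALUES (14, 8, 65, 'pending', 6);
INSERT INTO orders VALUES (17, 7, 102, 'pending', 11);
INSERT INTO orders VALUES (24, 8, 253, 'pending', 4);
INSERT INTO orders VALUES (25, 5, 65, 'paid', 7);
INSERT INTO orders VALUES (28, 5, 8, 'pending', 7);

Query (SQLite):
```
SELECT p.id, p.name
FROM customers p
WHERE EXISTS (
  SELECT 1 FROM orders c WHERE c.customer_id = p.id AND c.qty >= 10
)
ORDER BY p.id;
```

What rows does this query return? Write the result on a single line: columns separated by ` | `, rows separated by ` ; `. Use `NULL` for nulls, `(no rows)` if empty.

7 | Raj

For each customers row, check whether any orders with matching customer_id has qty >= 10.
Keep rows where that is true.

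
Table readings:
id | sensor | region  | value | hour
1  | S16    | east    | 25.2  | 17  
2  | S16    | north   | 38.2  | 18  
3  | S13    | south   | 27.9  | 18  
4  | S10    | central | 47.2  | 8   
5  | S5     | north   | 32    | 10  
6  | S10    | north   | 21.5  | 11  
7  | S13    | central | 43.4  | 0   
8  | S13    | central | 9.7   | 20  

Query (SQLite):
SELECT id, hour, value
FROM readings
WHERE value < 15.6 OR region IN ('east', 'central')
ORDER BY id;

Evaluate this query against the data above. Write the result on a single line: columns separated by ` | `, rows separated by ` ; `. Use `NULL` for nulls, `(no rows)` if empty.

1 | 17 | 25.2 ; 4 | 8 | 47.2 ; 7 | 0 | 43.4 ; 8 | 20 | 9.7

value < 15.6: ids {8}
region IN ('east', 'central'): ids {1, 4, 7, 8}
Combine with OR.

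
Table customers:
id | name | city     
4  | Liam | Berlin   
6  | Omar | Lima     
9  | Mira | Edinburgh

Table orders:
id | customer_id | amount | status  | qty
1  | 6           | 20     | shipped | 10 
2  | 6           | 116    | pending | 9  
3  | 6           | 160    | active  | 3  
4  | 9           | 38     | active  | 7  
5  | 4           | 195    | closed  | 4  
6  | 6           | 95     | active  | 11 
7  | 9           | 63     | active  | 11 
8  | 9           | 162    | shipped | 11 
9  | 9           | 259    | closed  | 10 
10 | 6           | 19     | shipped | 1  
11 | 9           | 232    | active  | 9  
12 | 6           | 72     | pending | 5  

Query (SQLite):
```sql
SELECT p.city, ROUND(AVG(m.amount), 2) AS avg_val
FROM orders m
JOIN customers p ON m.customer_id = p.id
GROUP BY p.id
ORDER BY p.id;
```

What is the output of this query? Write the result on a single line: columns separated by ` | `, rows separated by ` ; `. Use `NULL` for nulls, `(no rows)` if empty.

Berlin | 195 ; Lima | 80.33 ; Edinburgh | 150.8

Join each orders row to its customers via customer_id.
Group joined rows by customers.id; compute ROUND(AVG(m.amount), 2) per group.
  4: ids {5} → ROUND(AVG(m.amount), 2)=195
  6: ids {1, 2, 3, 6, 10, 12} → ROUND(AVG(m.amount), 2)=80.33
  9: ids {4, 7, 8, 9, 11} → ROUND(AVG(m.amount), 2)=150.8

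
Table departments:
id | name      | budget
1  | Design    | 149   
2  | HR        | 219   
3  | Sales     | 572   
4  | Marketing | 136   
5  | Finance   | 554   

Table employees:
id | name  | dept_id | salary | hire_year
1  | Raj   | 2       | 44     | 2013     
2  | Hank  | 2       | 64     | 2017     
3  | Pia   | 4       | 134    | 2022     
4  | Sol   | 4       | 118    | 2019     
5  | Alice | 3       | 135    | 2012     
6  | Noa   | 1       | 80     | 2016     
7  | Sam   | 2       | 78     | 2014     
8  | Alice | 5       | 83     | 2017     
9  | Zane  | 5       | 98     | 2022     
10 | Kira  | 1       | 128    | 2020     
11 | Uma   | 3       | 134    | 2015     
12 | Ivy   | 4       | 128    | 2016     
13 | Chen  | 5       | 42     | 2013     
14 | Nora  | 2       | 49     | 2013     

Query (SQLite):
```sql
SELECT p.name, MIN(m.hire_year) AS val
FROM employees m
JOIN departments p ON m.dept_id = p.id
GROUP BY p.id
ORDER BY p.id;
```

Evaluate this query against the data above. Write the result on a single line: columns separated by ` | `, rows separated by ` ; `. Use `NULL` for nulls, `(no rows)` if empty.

Design | 2016 ; HR | 2013 ; Sales | 2012 ; Marketing | 2016 ; Finance | 2013

Join each employees row to its departments via dept_id.
Group joined rows by departments.id; compute MIN(m.hire_year) per group.
  1: ids {6, 10} → MIN(m.hire_year)=2016
  2: ids {1, 2, 7, 14} → MIN(m.hire_year)=2013
  3: ids {5, 11} → MIN(m.hire_year)=2012
  4: ids {3, 4, 12} → MIN(m.hire_year)=2016
  5: ids {8, 9, 13} → MIN(m.hire_year)=2013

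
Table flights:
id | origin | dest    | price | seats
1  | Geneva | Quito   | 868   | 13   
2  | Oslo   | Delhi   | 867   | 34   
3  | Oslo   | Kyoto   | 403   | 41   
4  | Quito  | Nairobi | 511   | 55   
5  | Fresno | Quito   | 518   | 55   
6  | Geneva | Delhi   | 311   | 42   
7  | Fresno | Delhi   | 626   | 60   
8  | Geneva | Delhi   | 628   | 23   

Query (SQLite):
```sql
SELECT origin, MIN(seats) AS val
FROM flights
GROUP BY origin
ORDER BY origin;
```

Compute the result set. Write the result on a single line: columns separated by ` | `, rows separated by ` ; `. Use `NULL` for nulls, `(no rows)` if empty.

Partition flights by origin; compute MIN(seats) within each group.
  Fresno: ids {5, 7} → MIN(seats)=55
  Geneva: ids {1, 6, 8} → MIN(seats)=13
  Oslo: ids {2, 3} → MIN(seats)=34
  Quito: ids {4} → MIN(seats)=55

Fresno | 55 ; Geneva | 13 ; Oslo | 34 ; Quito | 55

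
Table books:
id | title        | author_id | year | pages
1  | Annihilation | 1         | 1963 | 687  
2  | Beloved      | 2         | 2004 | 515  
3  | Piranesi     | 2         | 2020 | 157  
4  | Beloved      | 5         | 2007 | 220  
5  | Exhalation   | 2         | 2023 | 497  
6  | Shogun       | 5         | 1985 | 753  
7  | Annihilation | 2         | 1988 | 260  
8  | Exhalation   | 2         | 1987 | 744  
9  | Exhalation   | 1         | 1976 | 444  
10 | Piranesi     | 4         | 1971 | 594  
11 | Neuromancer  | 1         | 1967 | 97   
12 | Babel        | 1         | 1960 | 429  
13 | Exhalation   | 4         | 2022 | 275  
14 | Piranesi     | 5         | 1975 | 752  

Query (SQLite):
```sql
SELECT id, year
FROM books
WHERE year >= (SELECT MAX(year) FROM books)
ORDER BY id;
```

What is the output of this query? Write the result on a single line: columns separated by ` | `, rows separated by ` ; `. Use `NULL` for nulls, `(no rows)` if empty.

5 | 2023

Scalar subquery: MAX(year) over all books rows = 2023.
Keep rows where year >= that value.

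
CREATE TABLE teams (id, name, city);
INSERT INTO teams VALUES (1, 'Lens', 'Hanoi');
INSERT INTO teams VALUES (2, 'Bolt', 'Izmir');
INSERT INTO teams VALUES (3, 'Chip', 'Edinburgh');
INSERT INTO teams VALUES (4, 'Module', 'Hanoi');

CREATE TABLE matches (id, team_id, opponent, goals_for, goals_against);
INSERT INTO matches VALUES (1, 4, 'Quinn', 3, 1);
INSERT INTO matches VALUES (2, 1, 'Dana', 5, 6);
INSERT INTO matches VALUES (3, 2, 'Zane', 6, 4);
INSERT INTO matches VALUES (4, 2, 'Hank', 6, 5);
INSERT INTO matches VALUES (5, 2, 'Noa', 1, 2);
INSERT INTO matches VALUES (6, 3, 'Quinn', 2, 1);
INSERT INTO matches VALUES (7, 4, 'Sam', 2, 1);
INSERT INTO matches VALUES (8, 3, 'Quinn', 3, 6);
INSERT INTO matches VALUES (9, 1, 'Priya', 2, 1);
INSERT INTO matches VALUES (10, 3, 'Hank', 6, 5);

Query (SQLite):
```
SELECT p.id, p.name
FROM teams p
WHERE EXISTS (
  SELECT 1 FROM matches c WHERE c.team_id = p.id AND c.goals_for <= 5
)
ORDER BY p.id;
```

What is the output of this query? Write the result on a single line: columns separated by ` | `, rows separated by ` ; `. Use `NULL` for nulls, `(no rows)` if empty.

1 | Lens ; 2 | Bolt ; 3 | Chip ; 4 | Module

For each teams row, check whether any matches with matching team_id has goals_for <= 5.
Keep rows where that is true.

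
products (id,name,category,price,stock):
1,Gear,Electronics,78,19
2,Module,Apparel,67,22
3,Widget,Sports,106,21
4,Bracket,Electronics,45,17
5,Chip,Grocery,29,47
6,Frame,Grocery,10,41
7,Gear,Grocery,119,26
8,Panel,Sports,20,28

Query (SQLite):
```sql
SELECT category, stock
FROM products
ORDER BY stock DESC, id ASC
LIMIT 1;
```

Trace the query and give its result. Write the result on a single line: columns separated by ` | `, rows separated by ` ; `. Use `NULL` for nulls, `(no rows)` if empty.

Sort by stock desc, tiebreak id asc: (47, id=5), (41, id=6), (28, id=8), (26, id=7) …. Take first 1.

Grocery | 47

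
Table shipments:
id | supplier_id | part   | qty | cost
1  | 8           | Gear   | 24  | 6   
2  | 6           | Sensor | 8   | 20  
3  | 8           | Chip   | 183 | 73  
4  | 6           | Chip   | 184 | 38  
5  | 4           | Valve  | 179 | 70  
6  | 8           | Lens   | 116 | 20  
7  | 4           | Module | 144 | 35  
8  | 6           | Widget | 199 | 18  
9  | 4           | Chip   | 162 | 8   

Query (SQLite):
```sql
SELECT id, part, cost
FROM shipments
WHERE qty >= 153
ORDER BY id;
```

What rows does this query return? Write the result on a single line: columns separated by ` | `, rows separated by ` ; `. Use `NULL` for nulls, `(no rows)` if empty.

3 | Chip | 73 ; 4 | Chip | 38 ; 5 | Valve | 70 ; 8 | Widget | 18 ; 9 | Chip | 8

qty >= 153: ids {3, 4, 5, 8, 9}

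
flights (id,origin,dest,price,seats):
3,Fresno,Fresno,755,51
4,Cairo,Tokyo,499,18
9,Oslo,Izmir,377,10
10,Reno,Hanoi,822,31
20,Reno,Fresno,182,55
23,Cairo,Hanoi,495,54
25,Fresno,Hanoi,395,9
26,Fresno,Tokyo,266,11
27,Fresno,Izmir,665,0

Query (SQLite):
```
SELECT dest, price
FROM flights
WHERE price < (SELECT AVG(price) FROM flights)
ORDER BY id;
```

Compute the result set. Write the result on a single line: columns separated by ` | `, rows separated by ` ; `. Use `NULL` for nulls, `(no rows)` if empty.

Izmir | 377 ; Fresno | 182 ; Hanoi | 495 ; Hanoi | 395 ; Tokyo | 266

Scalar subquery: AVG(price) over all flights rows = 495.111111 (≈; comparison uses full precision).
Keep rows where price < that value.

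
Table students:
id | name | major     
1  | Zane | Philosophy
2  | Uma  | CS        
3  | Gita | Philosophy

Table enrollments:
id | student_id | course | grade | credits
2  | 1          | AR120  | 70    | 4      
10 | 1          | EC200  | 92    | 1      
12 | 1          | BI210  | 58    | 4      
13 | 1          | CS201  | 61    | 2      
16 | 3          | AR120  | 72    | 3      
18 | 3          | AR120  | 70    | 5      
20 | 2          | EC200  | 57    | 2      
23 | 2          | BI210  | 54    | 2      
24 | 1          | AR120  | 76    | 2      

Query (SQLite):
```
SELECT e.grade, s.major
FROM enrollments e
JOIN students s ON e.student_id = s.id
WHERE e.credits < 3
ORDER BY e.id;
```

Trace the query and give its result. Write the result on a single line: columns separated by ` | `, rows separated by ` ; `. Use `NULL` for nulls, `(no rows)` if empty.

92 | Philosophy ; 61 | Philosophy ; 57 | CS ; 54 | CS ; 76 | Philosophy

Each enrollments row matches the students row where student_id = students.id.
Then keep rows with e.credits < 3.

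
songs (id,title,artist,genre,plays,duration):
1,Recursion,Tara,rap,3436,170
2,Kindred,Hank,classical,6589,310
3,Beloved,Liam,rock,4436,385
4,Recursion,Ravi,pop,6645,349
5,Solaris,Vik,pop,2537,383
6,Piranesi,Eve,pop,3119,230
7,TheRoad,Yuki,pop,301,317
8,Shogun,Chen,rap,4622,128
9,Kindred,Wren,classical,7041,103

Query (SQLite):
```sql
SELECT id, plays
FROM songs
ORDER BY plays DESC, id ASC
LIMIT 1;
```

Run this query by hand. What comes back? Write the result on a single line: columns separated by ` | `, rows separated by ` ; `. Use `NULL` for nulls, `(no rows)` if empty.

9 | 7041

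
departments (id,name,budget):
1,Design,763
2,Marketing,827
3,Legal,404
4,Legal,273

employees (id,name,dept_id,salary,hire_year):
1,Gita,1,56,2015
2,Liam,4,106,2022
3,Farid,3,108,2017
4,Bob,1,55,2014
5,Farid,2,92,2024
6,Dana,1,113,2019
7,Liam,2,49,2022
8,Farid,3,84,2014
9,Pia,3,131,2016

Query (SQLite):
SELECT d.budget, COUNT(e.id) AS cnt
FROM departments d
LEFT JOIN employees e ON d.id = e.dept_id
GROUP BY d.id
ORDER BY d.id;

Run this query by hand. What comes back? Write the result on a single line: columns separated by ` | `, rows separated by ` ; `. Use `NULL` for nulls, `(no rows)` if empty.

763 | 3 ; 827 | 2 ; 404 | 3 ; 273 | 1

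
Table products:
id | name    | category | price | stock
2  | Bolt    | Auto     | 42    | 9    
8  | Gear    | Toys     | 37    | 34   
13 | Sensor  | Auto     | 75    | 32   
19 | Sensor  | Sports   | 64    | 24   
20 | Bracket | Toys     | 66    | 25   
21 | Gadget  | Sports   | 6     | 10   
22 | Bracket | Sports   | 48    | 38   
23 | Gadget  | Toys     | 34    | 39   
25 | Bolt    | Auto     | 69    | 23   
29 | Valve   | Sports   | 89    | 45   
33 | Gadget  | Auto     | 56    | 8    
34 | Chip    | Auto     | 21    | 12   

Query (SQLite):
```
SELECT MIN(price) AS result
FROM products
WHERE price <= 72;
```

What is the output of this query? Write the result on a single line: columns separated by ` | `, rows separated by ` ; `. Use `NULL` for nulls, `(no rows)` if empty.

Rows where price <= 72 → price values: [42, 37, 64, 66, 6, 48, 34, 69, 56, 21].
MIN of non-NULL values = 6.

6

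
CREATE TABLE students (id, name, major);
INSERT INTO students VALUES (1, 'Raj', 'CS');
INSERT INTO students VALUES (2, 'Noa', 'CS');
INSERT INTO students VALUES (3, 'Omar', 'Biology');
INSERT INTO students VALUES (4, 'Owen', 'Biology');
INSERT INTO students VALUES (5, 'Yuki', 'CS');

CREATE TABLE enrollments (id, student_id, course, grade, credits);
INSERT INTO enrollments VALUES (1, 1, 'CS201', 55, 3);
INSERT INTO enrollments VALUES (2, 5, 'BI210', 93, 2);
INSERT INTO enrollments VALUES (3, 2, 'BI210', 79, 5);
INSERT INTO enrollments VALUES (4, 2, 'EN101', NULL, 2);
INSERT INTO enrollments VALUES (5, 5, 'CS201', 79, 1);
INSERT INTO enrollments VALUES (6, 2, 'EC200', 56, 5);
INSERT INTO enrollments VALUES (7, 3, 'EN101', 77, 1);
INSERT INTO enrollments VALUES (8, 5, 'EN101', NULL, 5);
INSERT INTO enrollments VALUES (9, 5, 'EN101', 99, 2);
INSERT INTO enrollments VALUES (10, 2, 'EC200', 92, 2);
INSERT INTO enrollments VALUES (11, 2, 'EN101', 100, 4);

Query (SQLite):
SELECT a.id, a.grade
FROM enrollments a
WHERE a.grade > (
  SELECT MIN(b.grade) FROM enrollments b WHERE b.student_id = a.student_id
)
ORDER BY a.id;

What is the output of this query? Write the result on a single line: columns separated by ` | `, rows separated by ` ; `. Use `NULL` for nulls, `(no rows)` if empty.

For each enrollments row a, compute MIN(grade) over rows sharing a.student_id.
Keep row a if a.grade > that per-group MIN.
  student_id=1: MIN(grade) = 55
  student_id=2: MIN(grade) = 56
  student_id=3: MIN(grade) = 77
  student_id=5: MIN(grade) = 79

2 | 93 ; 3 | 79 ; 9 | 99 ; 10 | 92 ; 11 | 100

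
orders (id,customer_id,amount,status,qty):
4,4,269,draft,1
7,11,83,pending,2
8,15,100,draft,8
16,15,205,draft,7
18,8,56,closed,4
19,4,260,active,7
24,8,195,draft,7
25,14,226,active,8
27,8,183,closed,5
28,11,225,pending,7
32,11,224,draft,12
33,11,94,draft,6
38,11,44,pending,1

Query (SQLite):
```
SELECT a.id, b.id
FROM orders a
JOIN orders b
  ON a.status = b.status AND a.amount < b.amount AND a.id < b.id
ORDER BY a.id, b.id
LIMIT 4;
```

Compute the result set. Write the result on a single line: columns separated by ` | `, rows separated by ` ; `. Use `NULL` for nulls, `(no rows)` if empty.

7 | 28 ; 8 | 16 ; 8 | 24 ; 8 | 32

Pairs (a,b) with same status, a.amount < b.amount, a.id < b.id.
status groups: active:{19,25} closed:{18,27} draft:{4,8,16,24,32,33} pending:{7,28,38}
Ordered by (a.id, b.id); first 4.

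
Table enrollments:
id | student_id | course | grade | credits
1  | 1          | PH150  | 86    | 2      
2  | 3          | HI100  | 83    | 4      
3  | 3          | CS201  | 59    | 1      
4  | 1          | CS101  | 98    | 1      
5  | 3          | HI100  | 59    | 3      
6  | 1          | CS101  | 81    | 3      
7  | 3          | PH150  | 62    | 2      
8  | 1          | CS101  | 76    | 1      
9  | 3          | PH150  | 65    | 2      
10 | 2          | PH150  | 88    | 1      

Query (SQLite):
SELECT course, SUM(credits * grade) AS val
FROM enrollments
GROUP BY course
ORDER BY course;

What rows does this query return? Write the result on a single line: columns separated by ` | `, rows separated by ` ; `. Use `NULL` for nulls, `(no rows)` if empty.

For each row compute credits * grade.
Group by course; take SUM of the expression per group.
  CS101: ids {4, 6, 8} → SUM(credits * grade)=417
  CS201: ids {3} → SUM(credits * grade)=59
  HI100: ids {2, 5} → SUM(credits * grade)=509
  PH150: ids {1, 7, 9, 10} → SUM(credits * grade)=514

CS101 | 417 ; CS201 | 59 ; HI100 | 509 ; PH150 | 514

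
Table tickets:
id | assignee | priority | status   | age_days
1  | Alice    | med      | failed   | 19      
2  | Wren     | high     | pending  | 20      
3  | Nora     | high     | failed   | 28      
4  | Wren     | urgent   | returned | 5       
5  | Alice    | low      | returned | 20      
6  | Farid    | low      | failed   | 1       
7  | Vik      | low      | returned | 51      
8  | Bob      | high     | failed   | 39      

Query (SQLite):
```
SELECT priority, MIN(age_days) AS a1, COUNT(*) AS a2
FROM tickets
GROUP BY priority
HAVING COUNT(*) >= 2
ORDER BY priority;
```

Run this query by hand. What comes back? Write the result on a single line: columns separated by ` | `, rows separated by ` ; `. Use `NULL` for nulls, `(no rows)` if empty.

Group tickets by priority.
Per group compute: MIN(age_days), COUNT(*).
HAVING: drop groups with fewer than 2 rows.
  high: ids {2, 3, 8} → MIN(age_days)=20, COUNT(*)=3
  low: ids {5, 6, 7} → MIN(age_days)=1, COUNT(*)=3
  med: ids {1} → MIN(age_days)=19, COUNT(*)=1
  urgent: ids {4} → MIN(age_days)=5, COUNT(*)=1

high | 20 | 3 ; low | 1 | 3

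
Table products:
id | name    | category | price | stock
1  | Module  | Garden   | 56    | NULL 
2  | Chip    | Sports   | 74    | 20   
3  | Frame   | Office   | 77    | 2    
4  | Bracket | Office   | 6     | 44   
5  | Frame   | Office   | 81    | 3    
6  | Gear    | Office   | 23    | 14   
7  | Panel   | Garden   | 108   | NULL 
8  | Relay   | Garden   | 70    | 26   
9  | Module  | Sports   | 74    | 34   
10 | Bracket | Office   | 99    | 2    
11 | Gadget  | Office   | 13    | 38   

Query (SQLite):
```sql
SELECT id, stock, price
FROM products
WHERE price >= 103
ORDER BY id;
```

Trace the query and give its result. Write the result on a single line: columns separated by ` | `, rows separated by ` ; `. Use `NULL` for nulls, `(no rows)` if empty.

7 | NULL | 108

price >= 103: ids {7}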